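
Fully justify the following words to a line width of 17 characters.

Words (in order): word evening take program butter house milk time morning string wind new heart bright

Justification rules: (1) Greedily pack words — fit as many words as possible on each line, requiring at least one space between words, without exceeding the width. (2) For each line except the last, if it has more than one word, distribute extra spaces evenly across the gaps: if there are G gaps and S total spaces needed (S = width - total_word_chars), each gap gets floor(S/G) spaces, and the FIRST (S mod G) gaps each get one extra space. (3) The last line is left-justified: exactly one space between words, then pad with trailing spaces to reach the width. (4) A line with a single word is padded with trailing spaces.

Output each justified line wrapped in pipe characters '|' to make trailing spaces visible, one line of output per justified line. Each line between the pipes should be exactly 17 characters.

Answer: |word evening take|
|program    butter|
|house  milk  time|
|morning    string|
|wind   new  heart|
|bright           |

Derivation:
Line 1: ['word', 'evening', 'take'] (min_width=17, slack=0)
Line 2: ['program', 'butter'] (min_width=14, slack=3)
Line 3: ['house', 'milk', 'time'] (min_width=15, slack=2)
Line 4: ['morning', 'string'] (min_width=14, slack=3)
Line 5: ['wind', 'new', 'heart'] (min_width=14, slack=3)
Line 6: ['bright'] (min_width=6, slack=11)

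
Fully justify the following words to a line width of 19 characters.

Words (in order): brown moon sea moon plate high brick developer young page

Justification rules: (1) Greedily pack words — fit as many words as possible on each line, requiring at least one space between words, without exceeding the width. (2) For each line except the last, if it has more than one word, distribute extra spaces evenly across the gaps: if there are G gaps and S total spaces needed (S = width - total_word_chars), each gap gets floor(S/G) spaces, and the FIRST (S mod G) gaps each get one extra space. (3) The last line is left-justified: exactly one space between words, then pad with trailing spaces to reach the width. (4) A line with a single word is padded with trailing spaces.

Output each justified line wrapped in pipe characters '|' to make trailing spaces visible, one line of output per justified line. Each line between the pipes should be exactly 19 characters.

Line 1: ['brown', 'moon', 'sea', 'moon'] (min_width=19, slack=0)
Line 2: ['plate', 'high', 'brick'] (min_width=16, slack=3)
Line 3: ['developer', 'young'] (min_width=15, slack=4)
Line 4: ['page'] (min_width=4, slack=15)

Answer: |brown moon sea moon|
|plate   high  brick|
|developer     young|
|page               |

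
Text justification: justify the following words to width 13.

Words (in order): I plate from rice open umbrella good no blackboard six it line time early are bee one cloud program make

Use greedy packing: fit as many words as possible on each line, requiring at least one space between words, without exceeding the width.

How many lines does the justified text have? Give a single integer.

Line 1: ['I', 'plate', 'from'] (min_width=12, slack=1)
Line 2: ['rice', 'open'] (min_width=9, slack=4)
Line 3: ['umbrella', 'good'] (min_width=13, slack=0)
Line 4: ['no', 'blackboard'] (min_width=13, slack=0)
Line 5: ['six', 'it', 'line'] (min_width=11, slack=2)
Line 6: ['time', 'early'] (min_width=10, slack=3)
Line 7: ['are', 'bee', 'one'] (min_width=11, slack=2)
Line 8: ['cloud', 'program'] (min_width=13, slack=0)
Line 9: ['make'] (min_width=4, slack=9)
Total lines: 9

Answer: 9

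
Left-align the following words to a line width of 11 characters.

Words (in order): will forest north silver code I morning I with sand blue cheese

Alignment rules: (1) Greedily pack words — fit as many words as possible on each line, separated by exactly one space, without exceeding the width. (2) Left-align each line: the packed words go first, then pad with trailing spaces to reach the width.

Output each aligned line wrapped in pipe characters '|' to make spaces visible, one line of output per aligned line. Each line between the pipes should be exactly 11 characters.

Line 1: ['will', 'forest'] (min_width=11, slack=0)
Line 2: ['north'] (min_width=5, slack=6)
Line 3: ['silver', 'code'] (min_width=11, slack=0)
Line 4: ['I', 'morning', 'I'] (min_width=11, slack=0)
Line 5: ['with', 'sand'] (min_width=9, slack=2)
Line 6: ['blue', 'cheese'] (min_width=11, slack=0)

Answer: |will forest|
|north      |
|silver code|
|I morning I|
|with sand  |
|blue cheese|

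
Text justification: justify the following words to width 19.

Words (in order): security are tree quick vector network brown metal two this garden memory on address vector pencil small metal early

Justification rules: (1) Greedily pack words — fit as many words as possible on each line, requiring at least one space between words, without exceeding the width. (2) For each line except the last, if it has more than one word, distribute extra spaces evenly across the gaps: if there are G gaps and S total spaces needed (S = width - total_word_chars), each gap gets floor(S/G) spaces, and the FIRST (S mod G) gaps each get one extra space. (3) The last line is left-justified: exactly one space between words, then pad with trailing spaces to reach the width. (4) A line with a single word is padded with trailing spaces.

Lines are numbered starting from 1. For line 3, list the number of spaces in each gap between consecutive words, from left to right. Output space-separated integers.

Line 1: ['security', 'are', 'tree'] (min_width=17, slack=2)
Line 2: ['quick', 'vector'] (min_width=12, slack=7)
Line 3: ['network', 'brown', 'metal'] (min_width=19, slack=0)
Line 4: ['two', 'this', 'garden'] (min_width=15, slack=4)
Line 5: ['memory', 'on', 'address'] (min_width=17, slack=2)
Line 6: ['vector', 'pencil', 'small'] (min_width=19, slack=0)
Line 7: ['metal', 'early'] (min_width=11, slack=8)

Answer: 1 1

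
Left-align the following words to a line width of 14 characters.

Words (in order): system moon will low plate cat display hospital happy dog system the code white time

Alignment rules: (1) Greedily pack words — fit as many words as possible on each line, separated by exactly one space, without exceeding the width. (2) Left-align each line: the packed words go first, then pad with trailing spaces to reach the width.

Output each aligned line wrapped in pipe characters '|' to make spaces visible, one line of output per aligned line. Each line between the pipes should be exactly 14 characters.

Line 1: ['system', 'moon'] (min_width=11, slack=3)
Line 2: ['will', 'low', 'plate'] (min_width=14, slack=0)
Line 3: ['cat', 'display'] (min_width=11, slack=3)
Line 4: ['hospital', 'happy'] (min_width=14, slack=0)
Line 5: ['dog', 'system', 'the'] (min_width=14, slack=0)
Line 6: ['code', 'white'] (min_width=10, slack=4)
Line 7: ['time'] (min_width=4, slack=10)

Answer: |system moon   |
|will low plate|
|cat display   |
|hospital happy|
|dog system the|
|code white    |
|time          |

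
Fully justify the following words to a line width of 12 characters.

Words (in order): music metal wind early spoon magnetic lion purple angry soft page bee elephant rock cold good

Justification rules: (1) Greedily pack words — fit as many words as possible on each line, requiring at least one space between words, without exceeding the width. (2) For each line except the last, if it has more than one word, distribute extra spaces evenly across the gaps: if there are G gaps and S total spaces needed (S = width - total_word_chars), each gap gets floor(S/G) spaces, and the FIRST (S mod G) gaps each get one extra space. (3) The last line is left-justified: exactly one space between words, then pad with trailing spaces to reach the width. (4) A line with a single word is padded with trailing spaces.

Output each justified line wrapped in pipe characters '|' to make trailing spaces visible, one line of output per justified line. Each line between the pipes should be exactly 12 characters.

Line 1: ['music', 'metal'] (min_width=11, slack=1)
Line 2: ['wind', 'early'] (min_width=10, slack=2)
Line 3: ['spoon'] (min_width=5, slack=7)
Line 4: ['magnetic'] (min_width=8, slack=4)
Line 5: ['lion', 'purple'] (min_width=11, slack=1)
Line 6: ['angry', 'soft'] (min_width=10, slack=2)
Line 7: ['page', 'bee'] (min_width=8, slack=4)
Line 8: ['elephant'] (min_width=8, slack=4)
Line 9: ['rock', 'cold'] (min_width=9, slack=3)
Line 10: ['good'] (min_width=4, slack=8)

Answer: |music  metal|
|wind   early|
|spoon       |
|magnetic    |
|lion  purple|
|angry   soft|
|page     bee|
|elephant    |
|rock    cold|
|good        |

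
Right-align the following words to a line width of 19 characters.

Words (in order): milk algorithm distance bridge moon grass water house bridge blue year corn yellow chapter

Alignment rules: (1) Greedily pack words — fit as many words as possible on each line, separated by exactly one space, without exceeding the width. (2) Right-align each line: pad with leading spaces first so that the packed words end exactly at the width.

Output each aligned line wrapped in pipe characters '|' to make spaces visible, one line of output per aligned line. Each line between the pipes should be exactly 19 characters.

Line 1: ['milk', 'algorithm'] (min_width=14, slack=5)
Line 2: ['distance', 'bridge'] (min_width=15, slack=4)
Line 3: ['moon', 'grass', 'water'] (min_width=16, slack=3)
Line 4: ['house', 'bridge', 'blue'] (min_width=17, slack=2)
Line 5: ['year', 'corn', 'yellow'] (min_width=16, slack=3)
Line 6: ['chapter'] (min_width=7, slack=12)

Answer: |     milk algorithm|
|    distance bridge|
|   moon grass water|
|  house bridge blue|
|   year corn yellow|
|            chapter|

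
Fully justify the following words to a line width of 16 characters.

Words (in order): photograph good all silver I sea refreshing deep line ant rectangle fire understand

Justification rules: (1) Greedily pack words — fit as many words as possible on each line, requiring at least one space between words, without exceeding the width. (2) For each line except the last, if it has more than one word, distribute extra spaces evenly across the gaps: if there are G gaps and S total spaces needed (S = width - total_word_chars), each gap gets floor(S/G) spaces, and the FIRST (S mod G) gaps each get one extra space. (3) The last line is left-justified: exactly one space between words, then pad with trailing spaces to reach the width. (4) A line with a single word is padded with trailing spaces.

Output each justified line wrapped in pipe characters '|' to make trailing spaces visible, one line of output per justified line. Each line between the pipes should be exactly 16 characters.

Answer: |photograph  good|
|all silver I sea|
|refreshing  deep|
|line         ant|
|rectangle   fire|
|understand      |

Derivation:
Line 1: ['photograph', 'good'] (min_width=15, slack=1)
Line 2: ['all', 'silver', 'I', 'sea'] (min_width=16, slack=0)
Line 3: ['refreshing', 'deep'] (min_width=15, slack=1)
Line 4: ['line', 'ant'] (min_width=8, slack=8)
Line 5: ['rectangle', 'fire'] (min_width=14, slack=2)
Line 6: ['understand'] (min_width=10, slack=6)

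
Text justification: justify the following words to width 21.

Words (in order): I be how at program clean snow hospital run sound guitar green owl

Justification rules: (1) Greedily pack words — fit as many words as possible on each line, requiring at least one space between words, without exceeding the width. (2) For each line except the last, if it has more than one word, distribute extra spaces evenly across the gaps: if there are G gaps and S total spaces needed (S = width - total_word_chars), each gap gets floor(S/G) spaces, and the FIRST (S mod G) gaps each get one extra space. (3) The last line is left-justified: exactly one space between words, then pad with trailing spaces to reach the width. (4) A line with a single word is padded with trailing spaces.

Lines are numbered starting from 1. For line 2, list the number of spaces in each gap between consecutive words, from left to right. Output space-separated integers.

Line 1: ['I', 'be', 'how', 'at', 'program'] (min_width=19, slack=2)
Line 2: ['clean', 'snow', 'hospital'] (min_width=19, slack=2)
Line 3: ['run', 'sound', 'guitar'] (min_width=16, slack=5)
Line 4: ['green', 'owl'] (min_width=9, slack=12)

Answer: 2 2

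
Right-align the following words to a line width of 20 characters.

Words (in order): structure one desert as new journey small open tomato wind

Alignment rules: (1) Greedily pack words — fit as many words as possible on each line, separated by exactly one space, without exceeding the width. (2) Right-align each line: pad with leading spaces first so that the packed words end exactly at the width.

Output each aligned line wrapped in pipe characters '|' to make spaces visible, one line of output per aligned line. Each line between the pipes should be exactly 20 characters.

Answer: |structure one desert|
|as new journey small|
|    open tomato wind|

Derivation:
Line 1: ['structure', 'one', 'desert'] (min_width=20, slack=0)
Line 2: ['as', 'new', 'journey', 'small'] (min_width=20, slack=0)
Line 3: ['open', 'tomato', 'wind'] (min_width=16, slack=4)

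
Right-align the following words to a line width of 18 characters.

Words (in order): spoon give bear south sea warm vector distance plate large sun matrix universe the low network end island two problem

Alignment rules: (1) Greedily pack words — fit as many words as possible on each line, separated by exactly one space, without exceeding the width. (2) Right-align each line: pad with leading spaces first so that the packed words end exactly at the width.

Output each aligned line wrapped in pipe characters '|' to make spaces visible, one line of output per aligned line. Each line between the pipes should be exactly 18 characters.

Answer: |   spoon give bear|
|    south sea warm|
|   vector distance|
|   plate large sun|
|   matrix universe|
|   the low network|
|    end island two|
|           problem|

Derivation:
Line 1: ['spoon', 'give', 'bear'] (min_width=15, slack=3)
Line 2: ['south', 'sea', 'warm'] (min_width=14, slack=4)
Line 3: ['vector', 'distance'] (min_width=15, slack=3)
Line 4: ['plate', 'large', 'sun'] (min_width=15, slack=3)
Line 5: ['matrix', 'universe'] (min_width=15, slack=3)
Line 6: ['the', 'low', 'network'] (min_width=15, slack=3)
Line 7: ['end', 'island', 'two'] (min_width=14, slack=4)
Line 8: ['problem'] (min_width=7, slack=11)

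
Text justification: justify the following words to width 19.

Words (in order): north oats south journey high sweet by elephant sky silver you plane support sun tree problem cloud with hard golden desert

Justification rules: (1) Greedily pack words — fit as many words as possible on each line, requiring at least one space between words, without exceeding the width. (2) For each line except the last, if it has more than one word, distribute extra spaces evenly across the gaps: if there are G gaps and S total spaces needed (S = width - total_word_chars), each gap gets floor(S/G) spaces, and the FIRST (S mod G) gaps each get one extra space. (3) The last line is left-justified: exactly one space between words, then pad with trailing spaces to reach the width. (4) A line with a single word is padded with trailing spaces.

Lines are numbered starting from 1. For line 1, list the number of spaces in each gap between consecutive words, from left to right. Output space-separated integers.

Answer: 3 2

Derivation:
Line 1: ['north', 'oats', 'south'] (min_width=16, slack=3)
Line 2: ['journey', 'high', 'sweet'] (min_width=18, slack=1)
Line 3: ['by', 'elephant', 'sky'] (min_width=15, slack=4)
Line 4: ['silver', 'you', 'plane'] (min_width=16, slack=3)
Line 5: ['support', 'sun', 'tree'] (min_width=16, slack=3)
Line 6: ['problem', 'cloud', 'with'] (min_width=18, slack=1)
Line 7: ['hard', 'golden', 'desert'] (min_width=18, slack=1)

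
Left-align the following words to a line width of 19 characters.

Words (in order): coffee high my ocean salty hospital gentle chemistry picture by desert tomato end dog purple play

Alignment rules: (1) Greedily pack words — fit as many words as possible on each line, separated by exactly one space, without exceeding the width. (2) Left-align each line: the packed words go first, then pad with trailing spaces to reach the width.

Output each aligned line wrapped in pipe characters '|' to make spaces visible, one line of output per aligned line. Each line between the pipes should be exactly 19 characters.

Answer: |coffee high my     |
|ocean salty        |
|hospital gentle    |
|chemistry picture  |
|by desert tomato   |
|end dog purple play|

Derivation:
Line 1: ['coffee', 'high', 'my'] (min_width=14, slack=5)
Line 2: ['ocean', 'salty'] (min_width=11, slack=8)
Line 3: ['hospital', 'gentle'] (min_width=15, slack=4)
Line 4: ['chemistry', 'picture'] (min_width=17, slack=2)
Line 5: ['by', 'desert', 'tomato'] (min_width=16, slack=3)
Line 6: ['end', 'dog', 'purple', 'play'] (min_width=19, slack=0)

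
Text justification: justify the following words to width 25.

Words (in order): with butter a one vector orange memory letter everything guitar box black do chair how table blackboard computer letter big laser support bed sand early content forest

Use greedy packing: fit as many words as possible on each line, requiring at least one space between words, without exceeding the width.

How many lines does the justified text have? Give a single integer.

Answer: 8

Derivation:
Line 1: ['with', 'butter', 'a', 'one', 'vector'] (min_width=24, slack=1)
Line 2: ['orange', 'memory', 'letter'] (min_width=20, slack=5)
Line 3: ['everything', 'guitar', 'box'] (min_width=21, slack=4)
Line 4: ['black', 'do', 'chair', 'how', 'table'] (min_width=24, slack=1)
Line 5: ['blackboard', 'computer'] (min_width=19, slack=6)
Line 6: ['letter', 'big', 'laser', 'support'] (min_width=24, slack=1)
Line 7: ['bed', 'sand', 'early', 'content'] (min_width=22, slack=3)
Line 8: ['forest'] (min_width=6, slack=19)
Total lines: 8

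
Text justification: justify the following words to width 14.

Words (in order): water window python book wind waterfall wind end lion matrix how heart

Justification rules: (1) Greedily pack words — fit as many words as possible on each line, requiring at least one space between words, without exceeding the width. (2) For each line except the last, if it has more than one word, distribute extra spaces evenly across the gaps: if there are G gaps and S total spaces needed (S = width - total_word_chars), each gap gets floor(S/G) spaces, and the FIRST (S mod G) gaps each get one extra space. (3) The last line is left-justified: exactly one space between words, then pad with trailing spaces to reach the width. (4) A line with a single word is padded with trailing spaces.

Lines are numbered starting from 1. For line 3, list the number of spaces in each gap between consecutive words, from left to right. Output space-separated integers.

Answer: 1

Derivation:
Line 1: ['water', 'window'] (min_width=12, slack=2)
Line 2: ['python', 'book'] (min_width=11, slack=3)
Line 3: ['wind', 'waterfall'] (min_width=14, slack=0)
Line 4: ['wind', 'end', 'lion'] (min_width=13, slack=1)
Line 5: ['matrix', 'how'] (min_width=10, slack=4)
Line 6: ['heart'] (min_width=5, slack=9)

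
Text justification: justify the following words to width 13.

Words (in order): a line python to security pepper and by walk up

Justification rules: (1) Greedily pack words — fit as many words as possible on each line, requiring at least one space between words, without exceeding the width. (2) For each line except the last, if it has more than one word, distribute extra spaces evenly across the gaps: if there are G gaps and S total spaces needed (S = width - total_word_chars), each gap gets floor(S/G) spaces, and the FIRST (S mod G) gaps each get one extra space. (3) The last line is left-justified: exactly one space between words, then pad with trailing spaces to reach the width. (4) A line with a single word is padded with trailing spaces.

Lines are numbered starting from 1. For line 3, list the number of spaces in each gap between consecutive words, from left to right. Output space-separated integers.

Answer: 1 1

Derivation:
Line 1: ['a', 'line', 'python'] (min_width=13, slack=0)
Line 2: ['to', 'security'] (min_width=11, slack=2)
Line 3: ['pepper', 'and', 'by'] (min_width=13, slack=0)
Line 4: ['walk', 'up'] (min_width=7, slack=6)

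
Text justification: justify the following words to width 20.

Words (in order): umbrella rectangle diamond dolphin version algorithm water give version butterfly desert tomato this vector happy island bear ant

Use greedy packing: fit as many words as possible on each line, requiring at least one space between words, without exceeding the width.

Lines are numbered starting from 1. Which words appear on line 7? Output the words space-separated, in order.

Line 1: ['umbrella', 'rectangle'] (min_width=18, slack=2)
Line 2: ['diamond', 'dolphin'] (min_width=15, slack=5)
Line 3: ['version', 'algorithm'] (min_width=17, slack=3)
Line 4: ['water', 'give', 'version'] (min_width=18, slack=2)
Line 5: ['butterfly', 'desert'] (min_width=16, slack=4)
Line 6: ['tomato', 'this', 'vector'] (min_width=18, slack=2)
Line 7: ['happy', 'island', 'bear'] (min_width=17, slack=3)
Line 8: ['ant'] (min_width=3, slack=17)

Answer: happy island bear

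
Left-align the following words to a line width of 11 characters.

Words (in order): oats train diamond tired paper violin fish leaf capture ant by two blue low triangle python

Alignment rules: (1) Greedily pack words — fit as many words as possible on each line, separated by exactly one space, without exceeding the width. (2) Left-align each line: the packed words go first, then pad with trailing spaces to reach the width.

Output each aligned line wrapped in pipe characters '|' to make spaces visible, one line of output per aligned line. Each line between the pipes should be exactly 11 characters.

Answer: |oats train |
|diamond    |
|tired paper|
|violin fish|
|leaf       |
|capture ant|
|by two blue|
|low        |
|triangle   |
|python     |

Derivation:
Line 1: ['oats', 'train'] (min_width=10, slack=1)
Line 2: ['diamond'] (min_width=7, slack=4)
Line 3: ['tired', 'paper'] (min_width=11, slack=0)
Line 4: ['violin', 'fish'] (min_width=11, slack=0)
Line 5: ['leaf'] (min_width=4, slack=7)
Line 6: ['capture', 'ant'] (min_width=11, slack=0)
Line 7: ['by', 'two', 'blue'] (min_width=11, slack=0)
Line 8: ['low'] (min_width=3, slack=8)
Line 9: ['triangle'] (min_width=8, slack=3)
Line 10: ['python'] (min_width=6, slack=5)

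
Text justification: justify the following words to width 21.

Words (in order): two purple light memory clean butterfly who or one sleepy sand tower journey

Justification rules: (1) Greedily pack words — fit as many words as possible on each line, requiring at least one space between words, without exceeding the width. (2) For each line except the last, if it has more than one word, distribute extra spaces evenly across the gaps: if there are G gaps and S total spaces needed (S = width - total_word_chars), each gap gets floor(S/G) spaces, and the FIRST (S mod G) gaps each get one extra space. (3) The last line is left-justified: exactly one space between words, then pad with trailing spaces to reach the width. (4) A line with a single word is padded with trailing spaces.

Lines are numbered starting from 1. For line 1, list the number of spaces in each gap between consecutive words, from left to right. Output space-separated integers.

Answer: 4 3

Derivation:
Line 1: ['two', 'purple', 'light'] (min_width=16, slack=5)
Line 2: ['memory', 'clean'] (min_width=12, slack=9)
Line 3: ['butterfly', 'who', 'or', 'one'] (min_width=20, slack=1)
Line 4: ['sleepy', 'sand', 'tower'] (min_width=17, slack=4)
Line 5: ['journey'] (min_width=7, slack=14)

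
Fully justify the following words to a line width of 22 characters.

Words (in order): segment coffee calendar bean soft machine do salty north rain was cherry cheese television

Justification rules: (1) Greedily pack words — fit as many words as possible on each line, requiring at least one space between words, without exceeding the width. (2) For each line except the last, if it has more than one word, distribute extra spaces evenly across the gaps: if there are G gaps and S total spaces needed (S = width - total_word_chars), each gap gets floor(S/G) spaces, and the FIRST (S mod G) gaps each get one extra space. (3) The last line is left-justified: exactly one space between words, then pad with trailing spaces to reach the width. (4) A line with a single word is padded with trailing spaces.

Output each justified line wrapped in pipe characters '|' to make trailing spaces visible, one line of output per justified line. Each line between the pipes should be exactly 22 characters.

Line 1: ['segment', 'coffee'] (min_width=14, slack=8)
Line 2: ['calendar', 'bean', 'soft'] (min_width=18, slack=4)
Line 3: ['machine', 'do', 'salty', 'north'] (min_width=22, slack=0)
Line 4: ['rain', 'was', 'cherry', 'cheese'] (min_width=22, slack=0)
Line 5: ['television'] (min_width=10, slack=12)

Answer: |segment         coffee|
|calendar   bean   soft|
|machine do salty north|
|rain was cherry cheese|
|television            |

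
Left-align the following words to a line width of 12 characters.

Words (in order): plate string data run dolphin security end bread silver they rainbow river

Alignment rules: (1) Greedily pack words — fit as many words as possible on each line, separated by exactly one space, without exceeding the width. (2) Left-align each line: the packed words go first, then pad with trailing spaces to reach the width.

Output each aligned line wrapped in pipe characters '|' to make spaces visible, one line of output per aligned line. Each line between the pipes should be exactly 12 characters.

Answer: |plate string|
|data run    |
|dolphin     |
|security end|
|bread silver|
|they rainbow|
|river       |

Derivation:
Line 1: ['plate', 'string'] (min_width=12, slack=0)
Line 2: ['data', 'run'] (min_width=8, slack=4)
Line 3: ['dolphin'] (min_width=7, slack=5)
Line 4: ['security', 'end'] (min_width=12, slack=0)
Line 5: ['bread', 'silver'] (min_width=12, slack=0)
Line 6: ['they', 'rainbow'] (min_width=12, slack=0)
Line 7: ['river'] (min_width=5, slack=7)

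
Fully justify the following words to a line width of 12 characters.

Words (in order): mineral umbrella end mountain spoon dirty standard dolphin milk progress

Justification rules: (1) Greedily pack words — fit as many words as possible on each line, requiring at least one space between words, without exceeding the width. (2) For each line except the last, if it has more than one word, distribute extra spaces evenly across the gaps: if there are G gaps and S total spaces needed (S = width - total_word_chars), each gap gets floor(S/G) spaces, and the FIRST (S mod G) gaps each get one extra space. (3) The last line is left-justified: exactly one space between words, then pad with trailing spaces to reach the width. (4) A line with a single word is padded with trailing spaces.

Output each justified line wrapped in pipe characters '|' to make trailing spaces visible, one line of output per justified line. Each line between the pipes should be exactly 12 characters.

Answer: |mineral     |
|umbrella end|
|mountain    |
|spoon  dirty|
|standard    |
|dolphin milk|
|progress    |

Derivation:
Line 1: ['mineral'] (min_width=7, slack=5)
Line 2: ['umbrella', 'end'] (min_width=12, slack=0)
Line 3: ['mountain'] (min_width=8, slack=4)
Line 4: ['spoon', 'dirty'] (min_width=11, slack=1)
Line 5: ['standard'] (min_width=8, slack=4)
Line 6: ['dolphin', 'milk'] (min_width=12, slack=0)
Line 7: ['progress'] (min_width=8, slack=4)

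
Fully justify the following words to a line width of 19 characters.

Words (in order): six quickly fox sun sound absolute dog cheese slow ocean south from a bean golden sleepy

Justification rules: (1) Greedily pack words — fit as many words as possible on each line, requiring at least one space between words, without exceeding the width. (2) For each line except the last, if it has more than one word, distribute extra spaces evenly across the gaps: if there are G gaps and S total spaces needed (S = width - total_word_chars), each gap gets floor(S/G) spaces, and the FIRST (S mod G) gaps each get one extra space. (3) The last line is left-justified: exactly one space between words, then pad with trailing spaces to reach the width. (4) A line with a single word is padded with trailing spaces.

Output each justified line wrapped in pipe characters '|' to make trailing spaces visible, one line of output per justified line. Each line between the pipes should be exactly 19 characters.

Line 1: ['six', 'quickly', 'fox', 'sun'] (min_width=19, slack=0)
Line 2: ['sound', 'absolute', 'dog'] (min_width=18, slack=1)
Line 3: ['cheese', 'slow', 'ocean'] (min_width=17, slack=2)
Line 4: ['south', 'from', 'a', 'bean'] (min_width=17, slack=2)
Line 5: ['golden', 'sleepy'] (min_width=13, slack=6)

Answer: |six quickly fox sun|
|sound  absolute dog|
|cheese  slow  ocean|
|south  from  a bean|
|golden sleepy      |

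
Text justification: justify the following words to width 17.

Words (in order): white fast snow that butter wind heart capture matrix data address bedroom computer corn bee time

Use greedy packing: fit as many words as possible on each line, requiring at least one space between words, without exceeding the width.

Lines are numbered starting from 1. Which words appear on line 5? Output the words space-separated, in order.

Line 1: ['white', 'fast', 'snow'] (min_width=15, slack=2)
Line 2: ['that', 'butter', 'wind'] (min_width=16, slack=1)
Line 3: ['heart', 'capture'] (min_width=13, slack=4)
Line 4: ['matrix', 'data'] (min_width=11, slack=6)
Line 5: ['address', 'bedroom'] (min_width=15, slack=2)
Line 6: ['computer', 'corn', 'bee'] (min_width=17, slack=0)
Line 7: ['time'] (min_width=4, slack=13)

Answer: address bedroom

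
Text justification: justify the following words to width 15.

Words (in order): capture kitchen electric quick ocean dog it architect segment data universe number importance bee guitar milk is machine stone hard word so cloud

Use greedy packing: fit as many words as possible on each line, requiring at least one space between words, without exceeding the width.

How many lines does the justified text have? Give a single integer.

Line 1: ['capture', 'kitchen'] (min_width=15, slack=0)
Line 2: ['electric', 'quick'] (min_width=14, slack=1)
Line 3: ['ocean', 'dog', 'it'] (min_width=12, slack=3)
Line 4: ['architect'] (min_width=9, slack=6)
Line 5: ['segment', 'data'] (min_width=12, slack=3)
Line 6: ['universe', 'number'] (min_width=15, slack=0)
Line 7: ['importance', 'bee'] (min_width=14, slack=1)
Line 8: ['guitar', 'milk', 'is'] (min_width=14, slack=1)
Line 9: ['machine', 'stone'] (min_width=13, slack=2)
Line 10: ['hard', 'word', 'so'] (min_width=12, slack=3)
Line 11: ['cloud'] (min_width=5, slack=10)
Total lines: 11

Answer: 11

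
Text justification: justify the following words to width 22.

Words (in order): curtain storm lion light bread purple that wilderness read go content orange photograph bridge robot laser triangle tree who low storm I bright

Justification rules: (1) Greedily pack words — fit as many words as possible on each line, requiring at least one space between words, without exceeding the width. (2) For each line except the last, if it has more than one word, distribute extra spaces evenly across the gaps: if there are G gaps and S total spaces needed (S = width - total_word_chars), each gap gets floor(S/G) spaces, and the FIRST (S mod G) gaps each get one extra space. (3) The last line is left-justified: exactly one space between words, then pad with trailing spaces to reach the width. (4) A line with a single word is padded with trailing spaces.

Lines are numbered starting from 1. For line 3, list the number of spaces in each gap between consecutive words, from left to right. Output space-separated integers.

Line 1: ['curtain', 'storm', 'lion'] (min_width=18, slack=4)
Line 2: ['light', 'bread', 'purple'] (min_width=18, slack=4)
Line 3: ['that', 'wilderness', 'read'] (min_width=20, slack=2)
Line 4: ['go', 'content', 'orange'] (min_width=17, slack=5)
Line 5: ['photograph', 'bridge'] (min_width=17, slack=5)
Line 6: ['robot', 'laser', 'triangle'] (min_width=20, slack=2)
Line 7: ['tree', 'who', 'low', 'storm', 'I'] (min_width=20, slack=2)
Line 8: ['bright'] (min_width=6, slack=16)

Answer: 2 2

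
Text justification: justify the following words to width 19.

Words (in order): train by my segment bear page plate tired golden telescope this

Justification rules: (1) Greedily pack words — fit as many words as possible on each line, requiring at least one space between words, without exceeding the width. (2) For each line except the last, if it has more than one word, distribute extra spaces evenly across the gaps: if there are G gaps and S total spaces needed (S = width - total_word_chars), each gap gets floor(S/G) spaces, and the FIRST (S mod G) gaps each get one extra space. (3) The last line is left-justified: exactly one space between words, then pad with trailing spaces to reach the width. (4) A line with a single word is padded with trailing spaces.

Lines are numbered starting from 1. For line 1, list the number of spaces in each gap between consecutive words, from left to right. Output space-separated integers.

Answer: 1 1 1

Derivation:
Line 1: ['train', 'by', 'my', 'segment'] (min_width=19, slack=0)
Line 2: ['bear', 'page', 'plate'] (min_width=15, slack=4)
Line 3: ['tired', 'golden'] (min_width=12, slack=7)
Line 4: ['telescope', 'this'] (min_width=14, slack=5)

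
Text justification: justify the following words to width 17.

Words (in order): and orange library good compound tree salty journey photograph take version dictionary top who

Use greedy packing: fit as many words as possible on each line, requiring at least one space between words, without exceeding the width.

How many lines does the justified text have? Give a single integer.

Line 1: ['and', 'orange'] (min_width=10, slack=7)
Line 2: ['library', 'good'] (min_width=12, slack=5)
Line 3: ['compound', 'tree'] (min_width=13, slack=4)
Line 4: ['salty', 'journey'] (min_width=13, slack=4)
Line 5: ['photograph', 'take'] (min_width=15, slack=2)
Line 6: ['version'] (min_width=7, slack=10)
Line 7: ['dictionary', 'top'] (min_width=14, slack=3)
Line 8: ['who'] (min_width=3, slack=14)
Total lines: 8

Answer: 8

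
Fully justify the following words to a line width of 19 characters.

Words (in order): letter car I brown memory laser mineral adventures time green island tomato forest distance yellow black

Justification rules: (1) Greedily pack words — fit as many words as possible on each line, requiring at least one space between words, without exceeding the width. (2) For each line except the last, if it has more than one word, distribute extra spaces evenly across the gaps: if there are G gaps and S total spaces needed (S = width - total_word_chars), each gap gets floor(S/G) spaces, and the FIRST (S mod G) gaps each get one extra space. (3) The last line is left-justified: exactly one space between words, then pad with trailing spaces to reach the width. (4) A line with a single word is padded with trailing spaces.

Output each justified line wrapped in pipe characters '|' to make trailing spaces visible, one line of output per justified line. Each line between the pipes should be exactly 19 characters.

Answer: |letter  car I brown|
|memory        laser|
|mineral  adventures|
|time  green  island|
|tomato       forest|
|distance     yellow|
|black              |

Derivation:
Line 1: ['letter', 'car', 'I', 'brown'] (min_width=18, slack=1)
Line 2: ['memory', 'laser'] (min_width=12, slack=7)
Line 3: ['mineral', 'adventures'] (min_width=18, slack=1)
Line 4: ['time', 'green', 'island'] (min_width=17, slack=2)
Line 5: ['tomato', 'forest'] (min_width=13, slack=6)
Line 6: ['distance', 'yellow'] (min_width=15, slack=4)
Line 7: ['black'] (min_width=5, slack=14)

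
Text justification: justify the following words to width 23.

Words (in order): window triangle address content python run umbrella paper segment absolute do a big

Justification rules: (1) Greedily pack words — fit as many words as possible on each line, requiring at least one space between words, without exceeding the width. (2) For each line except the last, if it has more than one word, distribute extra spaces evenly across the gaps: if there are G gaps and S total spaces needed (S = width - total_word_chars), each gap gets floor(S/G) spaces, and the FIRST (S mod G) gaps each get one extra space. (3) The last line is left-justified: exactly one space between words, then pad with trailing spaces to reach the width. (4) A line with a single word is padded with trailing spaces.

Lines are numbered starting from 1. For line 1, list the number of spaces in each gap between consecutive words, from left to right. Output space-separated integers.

Answer: 1 1

Derivation:
Line 1: ['window', 'triangle', 'address'] (min_width=23, slack=0)
Line 2: ['content', 'python', 'run'] (min_width=18, slack=5)
Line 3: ['umbrella', 'paper', 'segment'] (min_width=22, slack=1)
Line 4: ['absolute', 'do', 'a', 'big'] (min_width=17, slack=6)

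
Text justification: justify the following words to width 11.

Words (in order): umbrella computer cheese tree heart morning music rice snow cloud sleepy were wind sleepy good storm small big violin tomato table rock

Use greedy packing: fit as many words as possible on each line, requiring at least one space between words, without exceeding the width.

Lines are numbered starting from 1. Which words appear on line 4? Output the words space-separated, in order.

Line 1: ['umbrella'] (min_width=8, slack=3)
Line 2: ['computer'] (min_width=8, slack=3)
Line 3: ['cheese', 'tree'] (min_width=11, slack=0)
Line 4: ['heart'] (min_width=5, slack=6)
Line 5: ['morning'] (min_width=7, slack=4)
Line 6: ['music', 'rice'] (min_width=10, slack=1)
Line 7: ['snow', 'cloud'] (min_width=10, slack=1)
Line 8: ['sleepy', 'were'] (min_width=11, slack=0)
Line 9: ['wind', 'sleepy'] (min_width=11, slack=0)
Line 10: ['good', 'storm'] (min_width=10, slack=1)
Line 11: ['small', 'big'] (min_width=9, slack=2)
Line 12: ['violin'] (min_width=6, slack=5)
Line 13: ['tomato'] (min_width=6, slack=5)
Line 14: ['table', 'rock'] (min_width=10, slack=1)

Answer: heart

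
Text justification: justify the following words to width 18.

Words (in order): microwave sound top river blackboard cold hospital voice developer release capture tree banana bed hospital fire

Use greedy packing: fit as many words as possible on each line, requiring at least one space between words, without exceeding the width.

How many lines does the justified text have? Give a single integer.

Line 1: ['microwave', 'sound'] (min_width=15, slack=3)
Line 2: ['top', 'river'] (min_width=9, slack=9)
Line 3: ['blackboard', 'cold'] (min_width=15, slack=3)
Line 4: ['hospital', 'voice'] (min_width=14, slack=4)
Line 5: ['developer', 'release'] (min_width=17, slack=1)
Line 6: ['capture', 'tree'] (min_width=12, slack=6)
Line 7: ['banana', 'bed'] (min_width=10, slack=8)
Line 8: ['hospital', 'fire'] (min_width=13, slack=5)
Total lines: 8

Answer: 8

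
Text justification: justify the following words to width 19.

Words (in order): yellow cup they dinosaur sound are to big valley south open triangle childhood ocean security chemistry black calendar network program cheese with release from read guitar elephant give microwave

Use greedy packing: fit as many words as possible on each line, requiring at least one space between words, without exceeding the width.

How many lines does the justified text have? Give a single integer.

Answer: 12

Derivation:
Line 1: ['yellow', 'cup', 'they'] (min_width=15, slack=4)
Line 2: ['dinosaur', 'sound', 'are'] (min_width=18, slack=1)
Line 3: ['to', 'big', 'valley', 'south'] (min_width=19, slack=0)
Line 4: ['open', 'triangle'] (min_width=13, slack=6)
Line 5: ['childhood', 'ocean'] (min_width=15, slack=4)
Line 6: ['security', 'chemistry'] (min_width=18, slack=1)
Line 7: ['black', 'calendar'] (min_width=14, slack=5)
Line 8: ['network', 'program'] (min_width=15, slack=4)
Line 9: ['cheese', 'with', 'release'] (min_width=19, slack=0)
Line 10: ['from', 'read', 'guitar'] (min_width=16, slack=3)
Line 11: ['elephant', 'give'] (min_width=13, slack=6)
Line 12: ['microwave'] (min_width=9, slack=10)
Total lines: 12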